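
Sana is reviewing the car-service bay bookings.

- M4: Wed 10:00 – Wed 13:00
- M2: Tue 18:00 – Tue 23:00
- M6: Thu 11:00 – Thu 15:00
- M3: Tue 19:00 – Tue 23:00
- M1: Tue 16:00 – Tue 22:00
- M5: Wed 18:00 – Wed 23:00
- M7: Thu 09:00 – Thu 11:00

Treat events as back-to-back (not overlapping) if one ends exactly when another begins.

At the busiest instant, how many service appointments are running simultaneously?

3

Sort all start/end points and keep a running count:
Tue 16:00 start M1 → 1
Tue 18:00 start M2 → 2
Tue 19:00 start M3 → 3
Tue 22:00 end M1 → 2
Tue 23:00 end M2 → 1
Tue 23:00 end M3 → 0
Wed 10:00 start M4 → 1
Wed 13:00 end M4 → 0
Wed 18:00 start M5 → 1
Wed 23:00 end M5 → 0
Thu 09:00 start M7 → 1
Thu 11:00 end M7 → 0
Thu 11:00 start M6 → 1
Thu 15:00 end M6 → 0
Peak is 3, at Tue 19:00 (M1, M2, M3).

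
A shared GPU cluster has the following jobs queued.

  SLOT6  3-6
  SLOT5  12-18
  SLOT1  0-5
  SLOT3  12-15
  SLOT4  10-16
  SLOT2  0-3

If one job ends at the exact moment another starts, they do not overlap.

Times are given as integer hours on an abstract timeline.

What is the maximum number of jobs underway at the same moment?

Walk through starts and ends in time order (an end at T is processed before a start at T):
0 start SLOT1 → 1
0 start SLOT2 → 2
3 end SLOT2 → 1
3 start SLOT6 → 2
5 end SLOT1 → 1
6 end SLOT6 → 0
10 start SLOT4 → 1
12 start SLOT3 → 2
12 start SLOT5 → 3
15 end SLOT3 → 2
16 end SLOT4 → 1
18 end SLOT5 → 0
Peak is 3, at 12 (SLOT3, SLOT4, SLOT5).

3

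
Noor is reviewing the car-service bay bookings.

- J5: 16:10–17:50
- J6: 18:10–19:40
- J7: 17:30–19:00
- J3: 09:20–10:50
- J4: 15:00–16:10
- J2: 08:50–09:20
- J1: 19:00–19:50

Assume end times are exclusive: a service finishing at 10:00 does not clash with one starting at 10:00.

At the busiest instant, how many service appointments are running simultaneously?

Walk through starts and ends in time order (an end at T is processed before a start at T):
08:50 start J2 → 1
09:20 end J2 → 0
09:20 start J3 → 1
10:50 end J3 → 0
15:00 start J4 → 1
16:10 end J4 → 0
16:10 start J5 → 1
17:30 start J7 → 2
17:50 end J5 → 1
18:10 start J6 → 2
19:00 end J7 → 1
19:00 start J1 → 2
19:40 end J6 → 1
19:50 end J1 → 0
Peak is 2, at 17:30 (J5, J7).

2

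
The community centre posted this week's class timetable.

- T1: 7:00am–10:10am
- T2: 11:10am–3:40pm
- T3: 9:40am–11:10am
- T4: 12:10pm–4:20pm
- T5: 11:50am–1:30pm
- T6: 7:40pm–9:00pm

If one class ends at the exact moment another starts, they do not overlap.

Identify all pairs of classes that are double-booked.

Sorted by start: T1, T3, T2, T5, T4, T6.
T3 starts before T1 ends → T1 and T3 overlap.
T2 starts after T1 ends, so T1 has no further overlaps.
T2 starts exactly when T3 ends (back-to-back, no overlap), so T3 has no further overlaps.
T5 starts before T2 ends → T2 and T5 overlap.
T4 starts before T2 ends → T2 and T4 overlap.
T6 starts after T2 ends.
T4 starts before T5 ends → T5 and T4 overlap.
T6 starts after T5 ends.
T6 starts after T4 ends.

T1 & T3, T2 & T4, T2 & T5, T4 & T5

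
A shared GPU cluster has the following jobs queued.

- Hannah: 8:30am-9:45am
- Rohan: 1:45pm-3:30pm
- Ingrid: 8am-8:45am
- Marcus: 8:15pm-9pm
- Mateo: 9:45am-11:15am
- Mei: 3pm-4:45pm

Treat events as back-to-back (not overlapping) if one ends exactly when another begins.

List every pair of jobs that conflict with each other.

Check each pair: they overlap iff neither finishes before the other starts.
Sorted by start: Ingrid, Hannah, Mateo, Rohan, Mei, Marcus.
Hannah starts before Ingrid ends → Ingrid and Hannah overlap.
Mateo starts after Ingrid ends, so Ingrid has no further overlaps.
Mateo starts exactly when Hannah ends (back-to-back, no overlap), so Hannah has no further overlaps.
Rohan starts after Mateo ends, so Mateo has no further overlaps.
Mei starts before Rohan ends → Rohan and Mei overlap.
Marcus starts after Rohan ends.
Marcus starts after Mei ends.

Hannah & Ingrid, Mei & Rohan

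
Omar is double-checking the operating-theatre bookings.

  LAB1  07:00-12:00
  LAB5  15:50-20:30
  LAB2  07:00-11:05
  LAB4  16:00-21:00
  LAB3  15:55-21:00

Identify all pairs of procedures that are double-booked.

LAB1 & LAB2, LAB3 & LAB4, LAB3 & LAB5, LAB4 & LAB5

Sorted by start: LAB1, LAB2, LAB5, LAB3, LAB4.
LAB2 starts before LAB1 ends → LAB1 and LAB2 overlap.
LAB5 starts after LAB1 ends — done with LAB1.
LAB5 starts after LAB2 ends — done with LAB2.
LAB3 starts before LAB5 ends → LAB5 and LAB3 overlap.
LAB4 starts before LAB5 ends → LAB5 and LAB4 overlap.
LAB4 starts before LAB3 ends → LAB3 and LAB4 overlap.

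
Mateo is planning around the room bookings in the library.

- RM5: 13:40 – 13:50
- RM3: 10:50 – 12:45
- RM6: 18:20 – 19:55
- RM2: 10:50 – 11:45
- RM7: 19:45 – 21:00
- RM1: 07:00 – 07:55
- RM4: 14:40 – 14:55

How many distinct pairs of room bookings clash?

2

Check each pair: they overlap iff neither finishes before the other starts.
Sorted by start: RM1, RM2, RM3, RM5, RM4, RM6, RM7.
RM2 starts after RM1 ends, so RM1 has no further overlaps.
RM3 starts before RM2 ends → RM2 and RM3 overlap.
RM5 starts after RM2 ends, so RM2 has no further overlaps.
RM5 starts after RM3 ends, so RM3 has no further overlaps.
RM4 starts after RM5 ends, so RM5 has no further overlaps.
RM6 starts after RM4 ends, so RM4 has no further overlaps.
RM7 starts before RM6 ends → RM6 and RM7 overlap.
Overlapping pairs: RM2 & RM3, RM6 & RM7 — 2 in total.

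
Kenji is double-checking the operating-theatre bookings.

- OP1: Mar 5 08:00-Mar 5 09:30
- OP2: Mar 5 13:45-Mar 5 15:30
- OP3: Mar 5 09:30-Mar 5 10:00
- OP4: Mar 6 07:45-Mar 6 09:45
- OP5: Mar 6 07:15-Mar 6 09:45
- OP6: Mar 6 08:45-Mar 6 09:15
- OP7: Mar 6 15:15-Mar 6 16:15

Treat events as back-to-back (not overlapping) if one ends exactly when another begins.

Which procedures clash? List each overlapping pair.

OP4 & OP5, OP4 & OP6, OP5 & OP6

Check each pair: they overlap iff neither finishes before the other starts.
Sorted by start: OP1, OP3, OP2, OP5, OP4, OP6, OP7.
OP3 starts exactly when OP1 ends (back-to-back, no overlap), so nothing later overlaps OP1 either.
OP2 starts after OP3 ends, so nothing later overlaps OP3 either.
OP5 starts after OP2 ends, so nothing later overlaps OP2 either.
OP4 starts before OP5 ends → OP5 and OP4 overlap.
OP6 starts before OP5 ends → OP5 and OP6 overlap.
OP7 starts after OP5 ends.
OP6 starts before OP4 ends → OP4 and OP6 overlap.
OP7 starts after OP4 ends.
OP7 starts after OP6 ends.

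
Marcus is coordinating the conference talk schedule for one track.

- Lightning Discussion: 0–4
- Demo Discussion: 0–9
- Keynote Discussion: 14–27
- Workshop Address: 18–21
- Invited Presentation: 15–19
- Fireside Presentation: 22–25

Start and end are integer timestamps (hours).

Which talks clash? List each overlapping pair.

Sorted by start: Lightning Discussion, Demo Discussion, Keynote Discussion, Invited Presentation, Workshop Address, Fireside Presentation.
Demo Discussion starts before Lightning Discussion ends → Lightning Discussion and Demo Discussion overlap.
Keynote Discussion starts after Lightning Discussion ends — done with Lightning Discussion.
Keynote Discussion starts after Demo Discussion ends — done with Demo Discussion.
Invited Presentation starts before Keynote Discussion ends → Keynote Discussion and Invited Presentation overlap.
Workshop Address starts before Keynote Discussion ends → Keynote Discussion and Workshop Address overlap.
Fireside Presentation starts before Keynote Discussion ends → Keynote Discussion and Fireside Presentation overlap.
Workshop Address starts before Invited Presentation ends → Invited Presentation and Workshop Address overlap.
Fireside Presentation starts after Invited Presentation ends.
Fireside Presentation starts after Workshop Address ends.

Demo Discussion & Lightning Discussion, Fireside Presentation & Keynote Discussion, Invited Presentation & Keynote Discussion, Invited Presentation & Workshop Address, Keynote Discussion & Workshop Address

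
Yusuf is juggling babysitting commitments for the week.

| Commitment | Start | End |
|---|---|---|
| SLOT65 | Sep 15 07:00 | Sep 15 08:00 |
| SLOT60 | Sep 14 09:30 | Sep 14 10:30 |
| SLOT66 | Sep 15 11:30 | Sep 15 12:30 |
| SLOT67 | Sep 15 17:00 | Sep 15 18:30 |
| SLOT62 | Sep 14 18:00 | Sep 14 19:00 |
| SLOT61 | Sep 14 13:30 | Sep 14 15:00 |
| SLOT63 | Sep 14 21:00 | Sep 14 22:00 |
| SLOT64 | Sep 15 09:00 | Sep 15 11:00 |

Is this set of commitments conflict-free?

Two intervals overlap when each starts before the other ends.
Sorted by start: SLOT60, SLOT61, SLOT62, SLOT63, SLOT65, SLOT64, SLOT66, SLOT67.
SLOT61 starts after SLOT60 ends; SLOT60 is clear from here.
SLOT62 starts after SLOT61 ends; SLOT61 is clear from here.
SLOT63 starts after SLOT62 ends; SLOT62 is clear from here.
SLOT65 starts after SLOT63 ends; SLOT63 is clear from here.
SLOT64 starts after SLOT65 ends; SLOT65 is clear from here.
SLOT66 starts after SLOT64 ends; SLOT64 is clear from here.
SLOT67 starts after SLOT66 ends.
Every pair is clear; the schedule has no overlaps.

Yes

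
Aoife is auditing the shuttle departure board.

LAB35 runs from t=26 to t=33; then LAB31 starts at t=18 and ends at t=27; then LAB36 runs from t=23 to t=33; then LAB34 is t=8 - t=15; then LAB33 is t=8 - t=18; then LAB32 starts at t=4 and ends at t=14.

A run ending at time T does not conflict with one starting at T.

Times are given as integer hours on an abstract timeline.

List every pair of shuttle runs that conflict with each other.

LAB31 & LAB35, LAB31 & LAB36, LAB32 & LAB33, LAB32 & LAB34, LAB33 & LAB34, LAB35 & LAB36

Two intervals overlap when each starts before the other ends.
Sorted by start: LAB32, LAB33, LAB34, LAB31, LAB36, LAB35.
LAB33 starts before LAB32 ends → LAB32 and LAB33 overlap.
LAB34 starts before LAB32 ends → LAB32 and LAB34 overlap.
LAB31 starts after LAB32 ends, so LAB32 has no further overlaps.
LAB34 starts before LAB33 ends → LAB33 and LAB34 overlap.
LAB31 starts exactly when LAB33 ends (back-to-back, no overlap), so LAB33 has no further overlaps.
LAB31 starts after LAB34 ends, so LAB34 has no further overlaps.
LAB36 starts before LAB31 ends → LAB31 and LAB36 overlap.
LAB35 starts before LAB31 ends → LAB31 and LAB35 overlap.
LAB35 starts before LAB36 ends → LAB36 and LAB35 overlap.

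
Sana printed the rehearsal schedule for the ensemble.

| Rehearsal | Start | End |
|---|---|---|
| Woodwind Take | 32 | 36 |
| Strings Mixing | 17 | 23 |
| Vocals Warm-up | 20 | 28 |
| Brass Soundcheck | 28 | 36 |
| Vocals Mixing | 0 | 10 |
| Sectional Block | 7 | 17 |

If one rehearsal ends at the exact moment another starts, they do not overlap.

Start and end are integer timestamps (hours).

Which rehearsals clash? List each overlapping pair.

Two intervals overlap when each starts before the other ends.
Sorted by start: Vocals Mixing, Sectional Block, Strings Mixing, Vocals Warm-up, Brass Soundcheck, Woodwind Take.
Sectional Block starts before Vocals Mixing ends → Vocals Mixing and Sectional Block overlap.
Strings Mixing starts after Vocals Mixing ends — done with Vocals Mixing.
Strings Mixing starts exactly when Sectional Block ends (back-to-back, no overlap) — done with Sectional Block.
Vocals Warm-up starts before Strings Mixing ends → Strings Mixing and Vocals Warm-up overlap.
Brass Soundcheck starts after Strings Mixing ends — done with Strings Mixing.
Brass Soundcheck starts exactly when Vocals Warm-up ends (back-to-back, no overlap) — done with Vocals Warm-up.
Woodwind Take starts before Brass Soundcheck ends → Brass Soundcheck and Woodwind Take overlap.

Brass Soundcheck & Woodwind Take, Sectional Block & Vocals Mixing, Strings Mixing & Vocals Warm-up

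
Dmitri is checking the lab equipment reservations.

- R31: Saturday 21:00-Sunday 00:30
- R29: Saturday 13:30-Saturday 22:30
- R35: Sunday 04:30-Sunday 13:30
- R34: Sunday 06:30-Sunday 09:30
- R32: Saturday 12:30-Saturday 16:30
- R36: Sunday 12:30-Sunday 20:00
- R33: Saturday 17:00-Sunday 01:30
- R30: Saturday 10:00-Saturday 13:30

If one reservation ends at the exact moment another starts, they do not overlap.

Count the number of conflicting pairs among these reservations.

7

Sorted by start: R30, R32, R29, R33, R31, R35, R34, R36.
R32 starts before R30 ends → R30 and R32 overlap.
R29 starts exactly when R30 ends (back-to-back, no overlap), so R30 has no further overlaps.
R29 starts before R32 ends → R32 and R29 overlap.
R33 starts after R32 ends, so R32 has no further overlaps.
R33 starts before R29 ends → R29 and R33 overlap.
R31 starts before R29 ends → R29 and R31 overlap.
R35 starts after R29 ends, so R29 has no further overlaps.
R31 starts before R33 ends → R33 and R31 overlap.
R35 starts after R33 ends, so R33 has no further overlaps.
R35 starts after R31 ends, so R31 has no further overlaps.
R34 starts before R35 ends → R35 and R34 overlap.
R36 starts before R35 ends → R35 and R36 overlap.
R36 starts after R34 ends.
Overlapping pairs: R29 & R31, R29 & R32, R29 & R33, R30 & R32, R31 & R33, R34 & R35, R35 & R36 — 7 in total.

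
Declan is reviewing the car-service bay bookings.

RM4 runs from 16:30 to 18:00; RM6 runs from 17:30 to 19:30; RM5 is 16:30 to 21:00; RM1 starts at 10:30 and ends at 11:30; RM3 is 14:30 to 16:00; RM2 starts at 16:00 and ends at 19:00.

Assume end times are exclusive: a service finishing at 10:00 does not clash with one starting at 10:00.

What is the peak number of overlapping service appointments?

4

Walk through starts and ends in time order (an end at T is processed before a start at T):
10:30 start RM1 → 1
11:30 end RM1 → 0
14:30 start RM3 → 1
16:00 end RM3 → 0
16:00 start RM2 → 1
16:30 start RM4 → 2
16:30 start RM5 → 3
17:30 start RM6 → 4
18:00 end RM4 → 3
19:00 end RM2 → 2
19:30 end RM6 → 1
21:00 end RM5 → 0
Peak is 4, at 17:30 (RM2, RM4, RM5, RM6).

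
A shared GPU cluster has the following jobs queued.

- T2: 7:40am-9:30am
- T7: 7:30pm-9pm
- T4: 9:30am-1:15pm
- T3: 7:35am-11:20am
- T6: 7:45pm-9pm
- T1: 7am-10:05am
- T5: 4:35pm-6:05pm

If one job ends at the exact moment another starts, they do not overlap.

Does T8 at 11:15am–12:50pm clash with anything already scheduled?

Yes — it overlaps T3, T4

T1: ends 10:05am at or before T8 starts 11:15am → clear.
T3: starts 7:35am before T8 ends 12:50pm, and ends 11:20am after T8 starts 11:15am → overlap.
T2: ends 9:30am at or before T8 starts 11:15am → clear.
T4: starts 9:30am before T8 ends 12:50pm, and ends 1:15pm after T8 starts 11:15am → overlap.
T5: starts 4:35pm at or after T8 ends 12:50pm → clear.
T7: starts 7:30pm at or after T8 ends 12:50pm → clear.
T6: starts 7:45pm at or after T8 ends 12:50pm → clear.
T8 overlaps T3, T4.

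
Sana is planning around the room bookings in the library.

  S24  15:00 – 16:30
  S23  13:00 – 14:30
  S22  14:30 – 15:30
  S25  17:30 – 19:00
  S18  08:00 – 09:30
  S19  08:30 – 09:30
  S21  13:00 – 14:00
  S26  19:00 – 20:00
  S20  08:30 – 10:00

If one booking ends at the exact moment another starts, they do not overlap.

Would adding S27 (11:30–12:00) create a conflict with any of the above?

No — it doesn't clash with anything

S18: ends 09:30 at or before S27 starts 11:30 → clear.
S19: ends 09:30 at or before S27 starts 11:30 → clear.
S20: ends 10:00 at or before S27 starts 11:30 → clear.
S21: starts 13:00 at or after S27 ends 12:00 → clear.
S23: starts 13:00 at or after S27 ends 12:00 → clear.
S22: starts 14:30 at or after S27 ends 12:00 → clear.
S24: starts 15:00 at or after S27 ends 12:00 → clear.
S25: starts 17:30 at or after S27 ends 12:00 → clear.
S26: starts 19:00 at or after S27 ends 12:00 → clear.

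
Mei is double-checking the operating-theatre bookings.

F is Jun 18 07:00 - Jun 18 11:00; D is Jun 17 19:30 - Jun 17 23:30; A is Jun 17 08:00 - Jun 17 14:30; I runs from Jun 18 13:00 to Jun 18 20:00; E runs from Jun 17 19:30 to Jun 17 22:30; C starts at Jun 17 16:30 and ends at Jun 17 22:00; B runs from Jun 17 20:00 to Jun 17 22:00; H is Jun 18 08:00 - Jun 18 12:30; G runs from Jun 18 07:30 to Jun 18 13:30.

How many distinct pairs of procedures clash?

Check each pair: they overlap iff neither finishes before the other starts.
Sorted by start: A, C, D, E, B, F, G, H, I.
C starts after A ends, so A has no further overlaps.
D starts before C ends → C and D overlap.
E starts before C ends → C and E overlap.
B starts before C ends → C and B overlap.
F starts after C ends, so C has no further overlaps.
E starts before D ends → D and E overlap.
B starts before D ends → D and B overlap.
F starts after D ends, so D has no further overlaps.
B starts before E ends → E and B overlap.
F starts after E ends, so E has no further overlaps.
F starts after B ends, so B has no further overlaps.
G starts before F ends → F and G overlap.
H starts before F ends → F and H overlap.
I starts after F ends.
H starts before G ends → G and H overlap.
I starts before G ends → G and I overlap.
I starts after H ends.
Overlapping pairs: B & C, B & D, B & E, C & D, C & E, D & E, F & G, F & H, G & H, G & I — 10 in total.

10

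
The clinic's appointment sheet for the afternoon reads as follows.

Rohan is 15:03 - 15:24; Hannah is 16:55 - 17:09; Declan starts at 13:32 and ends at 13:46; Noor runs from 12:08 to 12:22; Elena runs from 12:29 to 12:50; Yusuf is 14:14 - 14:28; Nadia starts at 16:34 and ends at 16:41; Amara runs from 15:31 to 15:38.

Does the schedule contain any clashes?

Check each pair: they overlap iff neither finishes before the other starts.
Sorted by start: Noor, Elena, Declan, Yusuf, Rohan, Amara, Nadia, Hannah.
Elena starts after Noor ends; Noor is clear from here.
Declan starts after Elena ends; Elena is clear from here.
Yusuf starts after Declan ends; Declan is clear from here.
Rohan starts after Yusuf ends; Yusuf is clear from here.
Amara starts after Rohan ends; Rohan is clear from here.
Nadia starts after Amara ends; Amara is clear from here.
Hannah starts after Nadia ends.
Every pair is clear; the schedule has no overlaps.

No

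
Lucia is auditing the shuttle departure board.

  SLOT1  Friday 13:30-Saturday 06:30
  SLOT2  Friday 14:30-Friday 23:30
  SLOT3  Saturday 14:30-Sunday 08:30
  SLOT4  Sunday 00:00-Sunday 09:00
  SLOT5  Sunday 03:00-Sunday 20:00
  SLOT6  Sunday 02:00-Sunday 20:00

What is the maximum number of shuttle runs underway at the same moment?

4

Sweep the timeline, counting +1 at each start and −1 at each end (ends before starts at a tie):
Friday 13:30 start SLOT1 → 1
Friday 14:30 start SLOT2 → 2
Friday 23:30 end SLOT2 → 1
Saturday 06:30 end SLOT1 → 0
Saturday 14:30 start SLOT3 → 1
Sunday 00:00 start SLOT4 → 2
Sunday 02:00 start SLOT6 → 3
Sunday 03:00 start SLOT5 → 4
Sunday 08:30 end SLOT3 → 3
Sunday 09:00 end SLOT4 → 2
Sunday 20:00 end SLOT5 → 1
Sunday 20:00 end SLOT6 → 0
Peak is 4, at Sunday 03:00 (SLOT3, SLOT4, SLOT5, SLOT6).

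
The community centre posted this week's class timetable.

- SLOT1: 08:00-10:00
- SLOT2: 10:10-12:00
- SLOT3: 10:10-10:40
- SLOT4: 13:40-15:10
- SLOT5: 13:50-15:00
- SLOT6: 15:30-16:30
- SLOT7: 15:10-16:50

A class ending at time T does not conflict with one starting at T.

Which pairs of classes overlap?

Check each pair: they overlap iff neither finishes before the other starts.
Sorted by start: SLOT1, SLOT2, SLOT3, SLOT4, SLOT5, SLOT7, SLOT6.
SLOT2 starts after SLOT1 ends; SLOT1 is clear from here.
SLOT3 starts before SLOT2 ends → SLOT2 and SLOT3 overlap.
SLOT4 starts after SLOT2 ends; SLOT2 is clear from here.
SLOT4 starts after SLOT3 ends; SLOT3 is clear from here.
SLOT5 starts before SLOT4 ends → SLOT4 and SLOT5 overlap.
SLOT7 starts exactly when SLOT4 ends (back-to-back, no overlap); SLOT4 is clear from here.
SLOT7 starts after SLOT5 ends; SLOT5 is clear from here.
SLOT6 starts before SLOT7 ends → SLOT7 and SLOT6 overlap.

SLOT2 & SLOT3, SLOT4 & SLOT5, SLOT6 & SLOT7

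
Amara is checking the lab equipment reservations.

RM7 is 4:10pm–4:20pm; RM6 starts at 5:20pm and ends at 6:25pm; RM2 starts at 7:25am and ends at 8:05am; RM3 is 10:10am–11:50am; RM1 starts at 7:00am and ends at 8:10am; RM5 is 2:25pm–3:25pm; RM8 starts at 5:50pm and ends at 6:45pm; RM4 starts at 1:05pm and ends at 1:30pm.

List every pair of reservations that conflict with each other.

RM1 & RM2, RM6 & RM8

Sorted by start: RM1, RM2, RM3, RM4, RM5, RM7, RM6, RM8.
RM2 starts before RM1 ends → RM1 and RM2 overlap.
RM3 starts after RM1 ends, so nothing later overlaps RM1 either.
RM3 starts after RM2 ends, so nothing later overlaps RM2 either.
RM4 starts after RM3 ends, so nothing later overlaps RM3 either.
RM5 starts after RM4 ends, so nothing later overlaps RM4 either.
RM7 starts after RM5 ends, so nothing later overlaps RM5 either.
RM6 starts after RM7 ends, so nothing later overlaps RM7 either.
RM8 starts before RM6 ends → RM6 and RM8 overlap.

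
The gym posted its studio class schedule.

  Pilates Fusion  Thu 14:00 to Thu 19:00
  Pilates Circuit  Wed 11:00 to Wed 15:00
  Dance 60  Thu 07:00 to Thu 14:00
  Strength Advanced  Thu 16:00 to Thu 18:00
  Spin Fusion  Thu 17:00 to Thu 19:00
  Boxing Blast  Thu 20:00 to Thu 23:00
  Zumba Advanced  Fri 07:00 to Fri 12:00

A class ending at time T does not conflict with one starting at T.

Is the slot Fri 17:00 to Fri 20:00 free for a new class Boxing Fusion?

Yes — the slot is free

Pilates Circuit: ends Wed 15:00 at or before Boxing Fusion starts Fri 17:00 → clear.
Dance 60: ends Thu 14:00 at or before Boxing Fusion starts Fri 17:00 → clear.
Pilates Fusion: ends Thu 19:00 at or before Boxing Fusion starts Fri 17:00 → clear.
Strength Advanced: ends Thu 18:00 at or before Boxing Fusion starts Fri 17:00 → clear.
Spin Fusion: ends Thu 19:00 at or before Boxing Fusion starts Fri 17:00 → clear.
Boxing Blast: ends Thu 23:00 at or before Boxing Fusion starts Fri 17:00 → clear.
Zumba Advanced: ends Fri 12:00 at or before Boxing Fusion starts Fri 17:00 → clear.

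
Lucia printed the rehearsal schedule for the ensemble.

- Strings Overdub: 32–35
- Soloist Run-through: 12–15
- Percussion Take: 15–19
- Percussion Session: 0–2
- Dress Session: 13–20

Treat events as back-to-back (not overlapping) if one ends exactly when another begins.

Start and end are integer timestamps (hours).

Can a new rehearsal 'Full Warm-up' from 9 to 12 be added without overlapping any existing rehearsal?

Percussion Session: ends 2 at or before Full Warm-up starts 9 → clear.
Soloist Run-through: starts 12 at or after Full Warm-up ends 12 → clear.
Dress Session: starts 13 at or after Full Warm-up ends 12 → clear.
Percussion Take: starts 15 at or after Full Warm-up ends 12 → clear.
Strings Overdub: starts 32 at or after Full Warm-up ends 12 → clear.

Yes — the slot is free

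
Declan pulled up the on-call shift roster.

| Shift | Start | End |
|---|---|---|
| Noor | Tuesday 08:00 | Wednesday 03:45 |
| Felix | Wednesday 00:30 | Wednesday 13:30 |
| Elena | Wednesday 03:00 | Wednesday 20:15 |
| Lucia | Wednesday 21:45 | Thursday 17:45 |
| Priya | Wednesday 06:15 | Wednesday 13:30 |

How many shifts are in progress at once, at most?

3

Sort all start/end points and keep a running count:
Tuesday 08:00 start Noor → 1
Wednesday 00:30 start Felix → 2
Wednesday 03:00 start Elena → 3
Wednesday 03:45 end Noor → 2
Wednesday 06:15 start Priya → 3
Wednesday 13:30 end Felix → 2
Wednesday 13:30 end Priya → 1
Wednesday 20:15 end Elena → 0
Wednesday 21:45 start Lucia → 1
Thursday 17:45 end Lucia → 0
Peak is 3, at Wednesday 03:00 (Elena, Felix, Noor).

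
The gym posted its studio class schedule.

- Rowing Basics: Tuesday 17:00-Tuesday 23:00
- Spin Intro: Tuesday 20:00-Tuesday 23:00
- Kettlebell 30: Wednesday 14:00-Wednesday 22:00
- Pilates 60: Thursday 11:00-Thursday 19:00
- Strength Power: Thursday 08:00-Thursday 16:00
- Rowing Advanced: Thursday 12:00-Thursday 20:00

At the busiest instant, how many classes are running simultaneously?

3

Walk through starts and ends in time order (an end at T is processed before a start at T):
Tuesday 17:00 start Rowing Basics → 1
Tuesday 20:00 start Spin Intro → 2
Tuesday 23:00 end Rowing Basics → 1
Tuesday 23:00 end Spin Intro → 0
Wednesday 14:00 start Kettlebell 30 → 1
Wednesday 22:00 end Kettlebell 30 → 0
Thursday 08:00 start Strength Power → 1
Thursday 11:00 start Pilates 60 → 2
Thursday 12:00 start Rowing Advanced → 3
Thursday 16:00 end Strength Power → 2
Thursday 19:00 end Pilates 60 → 1
Thursday 20:00 end Rowing Advanced → 0
Peak is 3, at Thursday 12:00 (Pilates 60, Rowing Advanced, Strength Power).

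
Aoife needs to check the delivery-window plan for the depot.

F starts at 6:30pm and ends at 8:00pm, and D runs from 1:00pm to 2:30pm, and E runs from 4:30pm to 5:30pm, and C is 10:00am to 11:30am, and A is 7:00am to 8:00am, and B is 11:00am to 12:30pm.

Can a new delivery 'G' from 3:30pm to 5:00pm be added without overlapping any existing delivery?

No — it overlaps E

A: ends 8:00am at or before G starts 3:30pm → clear.
C: ends 11:30am at or before G starts 3:30pm → clear.
B: ends 12:30pm at or before G starts 3:30pm → clear.
D: ends 2:30pm at or before G starts 3:30pm → clear.
E: starts 4:30pm before G ends 5:00pm, and ends 5:30pm after G starts 3:30pm → overlap.
F: starts 6:30pm at or after G ends 5:00pm → clear.
G overlaps E.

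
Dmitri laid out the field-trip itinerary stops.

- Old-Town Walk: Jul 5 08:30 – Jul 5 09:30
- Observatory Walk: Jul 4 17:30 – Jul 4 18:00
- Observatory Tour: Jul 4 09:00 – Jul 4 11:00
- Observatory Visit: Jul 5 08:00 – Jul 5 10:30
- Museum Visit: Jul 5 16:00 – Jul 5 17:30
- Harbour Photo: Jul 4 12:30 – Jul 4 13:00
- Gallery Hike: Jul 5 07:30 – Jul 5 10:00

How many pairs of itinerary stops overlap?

3

Two intervals overlap when each starts before the other ends.
Sorted by start: Observatory Tour, Harbour Photo, Observatory Walk, Gallery Hike, Observatory Visit, Old-Town Walk, Museum Visit.
Harbour Photo starts after Observatory Tour ends — done with Observatory Tour.
Observatory Walk starts after Harbour Photo ends — done with Harbour Photo.
Gallery Hike starts after Observatory Walk ends — done with Observatory Walk.
Observatory Visit starts before Gallery Hike ends → Gallery Hike and Observatory Visit overlap.
Old-Town Walk starts before Gallery Hike ends → Gallery Hike and Old-Town Walk overlap.
Museum Visit starts after Gallery Hike ends.
Old-Town Walk starts before Observatory Visit ends → Observatory Visit and Old-Town Walk overlap.
Museum Visit starts after Observatory Visit ends.
Museum Visit starts after Old-Town Walk ends.
Overlapping pairs: Gallery Hike & Observatory Visit, Gallery Hike & Old-Town Walk, Observatory Visit & Old-Town Walk — 3 in total.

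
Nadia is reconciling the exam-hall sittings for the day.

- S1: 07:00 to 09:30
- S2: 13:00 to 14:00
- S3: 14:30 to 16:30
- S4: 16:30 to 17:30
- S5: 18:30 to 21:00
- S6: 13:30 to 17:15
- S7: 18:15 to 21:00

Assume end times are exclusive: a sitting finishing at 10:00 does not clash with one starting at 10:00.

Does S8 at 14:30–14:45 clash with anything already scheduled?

Yes — it overlaps S3, S6

S1: ends 09:30 at or before S8 starts 14:30 → clear.
S2: ends 14:00 at or before S8 starts 14:30 → clear.
S6: starts 13:30 before S8 ends 14:45, and ends 17:15 after S8 starts 14:30 → overlap.
S3: starts 14:30 before S8 ends 14:45, and ends 16:30 after S8 starts 14:30 → overlap.
S4: starts 16:30 at or after S8 ends 14:45 → clear.
S7: starts 18:15 at or after S8 ends 14:45 → clear.
S5: starts 18:30 at or after S8 ends 14:45 → clear.
S8 overlaps S3, S6.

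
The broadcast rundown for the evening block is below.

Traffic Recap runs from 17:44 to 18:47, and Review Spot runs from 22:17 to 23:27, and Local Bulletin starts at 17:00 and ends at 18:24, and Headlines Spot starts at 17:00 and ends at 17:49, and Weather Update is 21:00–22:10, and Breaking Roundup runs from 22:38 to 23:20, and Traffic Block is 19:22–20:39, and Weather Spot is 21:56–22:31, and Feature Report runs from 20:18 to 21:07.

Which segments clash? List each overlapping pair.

Check each pair: they overlap iff neither finishes before the other starts.
Sorted by start: Local Bulletin, Headlines Spot, Traffic Recap, Traffic Block, Feature Report, Weather Update, Weather Spot, Review Spot, Breaking Roundup.
Headlines Spot starts before Local Bulletin ends → Local Bulletin and Headlines Spot overlap.
Traffic Recap starts before Local Bulletin ends → Local Bulletin and Traffic Recap overlap.
Traffic Block starts after Local Bulletin ends, so nothing later overlaps Local Bulletin either.
Traffic Recap starts before Headlines Spot ends → Headlines Spot and Traffic Recap overlap.
Traffic Block starts after Headlines Spot ends, so nothing later overlaps Headlines Spot either.
Traffic Block starts after Traffic Recap ends, so nothing later overlaps Traffic Recap either.
Feature Report starts before Traffic Block ends → Traffic Block and Feature Report overlap.
Weather Update starts after Traffic Block ends, so nothing later overlaps Traffic Block either.
Weather Update starts before Feature Report ends → Feature Report and Weather Update overlap.
Weather Spot starts after Feature Report ends, so nothing later overlaps Feature Report either.
Weather Spot starts before Weather Update ends → Weather Update and Weather Spot overlap.
Review Spot starts after Weather Update ends, so nothing later overlaps Weather Update either.
Review Spot starts before Weather Spot ends → Weather Spot and Review Spot overlap.
Breaking Roundup starts after Weather Spot ends.
Breaking Roundup starts before Review Spot ends → Review Spot and Breaking Roundup overlap.

Breaking Roundup & Review Spot, Feature Report & Traffic Block, Feature Report & Weather Update, Headlines Spot & Local Bulletin, Headlines Spot & Traffic Recap, Local Bulletin & Traffic Recap, Review Spot & Weather Spot, Weather Spot & Weather Update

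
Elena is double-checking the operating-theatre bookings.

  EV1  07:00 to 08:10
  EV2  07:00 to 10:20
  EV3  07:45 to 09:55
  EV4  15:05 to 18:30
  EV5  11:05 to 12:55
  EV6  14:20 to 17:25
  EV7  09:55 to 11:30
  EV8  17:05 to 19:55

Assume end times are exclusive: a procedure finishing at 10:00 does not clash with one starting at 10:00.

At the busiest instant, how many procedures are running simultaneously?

Walk through starts and ends in time order (an end at T is processed before a start at T):
07:00 start EV1 → 1
07:00 start EV2 → 2
07:45 start EV3 → 3
08:10 end EV1 → 2
09:55 end EV3 → 1
09:55 start EV7 → 2
10:20 end EV2 → 1
11:05 start EV5 → 2
11:30 end EV7 → 1
12:55 end EV5 → 0
14:20 start EV6 → 1
15:05 start EV4 → 2
17:05 start EV8 → 3
17:25 end EV6 → 2
18:30 end EV4 → 1
19:55 end EV8 → 0
Peak is 3, at 07:45 (EV1, EV2, EV3).

3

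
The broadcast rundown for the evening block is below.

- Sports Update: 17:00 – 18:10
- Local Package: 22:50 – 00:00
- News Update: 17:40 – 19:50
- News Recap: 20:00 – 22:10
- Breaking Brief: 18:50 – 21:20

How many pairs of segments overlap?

3

Sorted by start: Sports Update, News Update, Breaking Brief, News Recap, Local Package.
News Update starts before Sports Update ends → Sports Update and News Update overlap.
Breaking Brief starts after Sports Update ends, so nothing later overlaps Sports Update either.
Breaking Brief starts before News Update ends → News Update and Breaking Brief overlap.
News Recap starts after News Update ends, so nothing later overlaps News Update either.
News Recap starts before Breaking Brief ends → Breaking Brief and News Recap overlap.
Local Package starts after Breaking Brief ends.
Local Package starts after News Recap ends.
Overlapping pairs: Breaking Brief & News Recap, Breaking Brief & News Update, News Update & Sports Update — 3 in total.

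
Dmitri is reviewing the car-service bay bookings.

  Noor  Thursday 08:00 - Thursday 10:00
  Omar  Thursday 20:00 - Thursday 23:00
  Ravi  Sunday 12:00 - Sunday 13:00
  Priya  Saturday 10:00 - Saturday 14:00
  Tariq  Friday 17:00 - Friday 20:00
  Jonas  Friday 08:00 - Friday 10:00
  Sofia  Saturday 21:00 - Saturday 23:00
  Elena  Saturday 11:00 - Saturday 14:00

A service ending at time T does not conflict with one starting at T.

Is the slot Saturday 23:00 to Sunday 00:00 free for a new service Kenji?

Noor: ends Thursday 10:00 at or before Kenji starts Saturday 23:00 → clear.
Omar: ends Thursday 23:00 at or before Kenji starts Saturday 23:00 → clear.
Jonas: ends Friday 10:00 at or before Kenji starts Saturday 23:00 → clear.
Tariq: ends Friday 20:00 at or before Kenji starts Saturday 23:00 → clear.
Priya: ends Saturday 14:00 at or before Kenji starts Saturday 23:00 → clear.
Elena: ends Saturday 14:00 at or before Kenji starts Saturday 23:00 → clear.
Sofia: ends Saturday 23:00 at or before Kenji starts Saturday 23:00 → clear.
Ravi: starts Sunday 12:00 at or after Kenji ends Sunday 00:00 → clear.

Yes — the slot is free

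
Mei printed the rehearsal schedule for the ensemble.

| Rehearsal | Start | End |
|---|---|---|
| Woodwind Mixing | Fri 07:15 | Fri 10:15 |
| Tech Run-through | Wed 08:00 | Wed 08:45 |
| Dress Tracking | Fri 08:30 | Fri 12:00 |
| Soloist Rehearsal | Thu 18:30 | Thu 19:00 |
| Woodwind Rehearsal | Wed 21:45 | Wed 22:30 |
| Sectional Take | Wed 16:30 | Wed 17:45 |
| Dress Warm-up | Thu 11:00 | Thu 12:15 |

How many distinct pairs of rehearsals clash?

1

Sorted by start: Tech Run-through, Sectional Take, Woodwind Rehearsal, Dress Warm-up, Soloist Rehearsal, Woodwind Mixing, Dress Tracking.
Sectional Take starts after Tech Run-through ends; Tech Run-through is clear from here.
Woodwind Rehearsal starts after Sectional Take ends; Sectional Take is clear from here.
Dress Warm-up starts after Woodwind Rehearsal ends; Woodwind Rehearsal is clear from here.
Soloist Rehearsal starts after Dress Warm-up ends; Dress Warm-up is clear from here.
Woodwind Mixing starts after Soloist Rehearsal ends; Soloist Rehearsal is clear from here.
Dress Tracking starts before Woodwind Mixing ends → Woodwind Mixing and Dress Tracking overlap.
Overlapping pairs: Dress Tracking & Woodwind Mixing — 1 in total.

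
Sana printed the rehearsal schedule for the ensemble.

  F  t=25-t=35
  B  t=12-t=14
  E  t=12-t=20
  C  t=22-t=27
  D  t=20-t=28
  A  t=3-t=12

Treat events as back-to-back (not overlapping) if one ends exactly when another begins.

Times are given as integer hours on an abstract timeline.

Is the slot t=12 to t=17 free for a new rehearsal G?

No — it overlaps B, E

A: ends t=12 at or before G starts t=12 → clear.
B: starts t=12 before G ends t=17, and ends t=14 after G starts t=12 → overlap.
E: starts t=12 before G ends t=17, and ends t=20 after G starts t=12 → overlap.
D: starts t=20 at or after G ends t=17 → clear.
C: starts t=22 at or after G ends t=17 → clear.
F: starts t=25 at or after G ends t=17 → clear.
G overlaps B, E.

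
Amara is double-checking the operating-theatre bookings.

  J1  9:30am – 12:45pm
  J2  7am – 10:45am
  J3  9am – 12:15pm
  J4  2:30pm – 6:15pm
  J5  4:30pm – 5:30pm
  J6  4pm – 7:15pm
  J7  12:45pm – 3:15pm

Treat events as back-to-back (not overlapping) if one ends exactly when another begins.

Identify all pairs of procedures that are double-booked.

Sorted by start: J2, J3, J1, J7, J4, J6, J5.
J3 starts before J2 ends → J2 and J3 overlap.
J1 starts before J2 ends → J2 and J1 overlap.
J7 starts after J2 ends, so J2 has no further overlaps.
J1 starts before J3 ends → J3 and J1 overlap.
J7 starts after J3 ends, so J3 has no further overlaps.
J7 starts exactly when J1 ends (back-to-back, no overlap), so J1 has no further overlaps.
J4 starts before J7 ends → J7 and J4 overlap.
J6 starts after J7 ends, so J7 has no further overlaps.
J6 starts before J4 ends → J4 and J6 overlap.
J5 starts before J4 ends → J4 and J5 overlap.
J5 starts before J6 ends → J6 and J5 overlap.

J1 & J2, J1 & J3, J2 & J3, J4 & J5, J4 & J6, J4 & J7, J5 & J6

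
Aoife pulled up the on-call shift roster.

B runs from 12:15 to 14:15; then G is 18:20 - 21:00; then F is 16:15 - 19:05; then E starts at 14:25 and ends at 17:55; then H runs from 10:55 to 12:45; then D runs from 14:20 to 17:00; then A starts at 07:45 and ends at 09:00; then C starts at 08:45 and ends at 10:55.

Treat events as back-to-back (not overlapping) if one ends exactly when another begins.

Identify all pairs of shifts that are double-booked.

Sorted by start: A, C, H, B, D, E, F, G.
C starts before A ends → A and C overlap.
H starts after A ends, so A has no further overlaps.
H starts exactly when C ends (back-to-back, no overlap), so C has no further overlaps.
B starts before H ends → H and B overlap.
D starts after H ends, so H has no further overlaps.
D starts after B ends, so B has no further overlaps.
E starts before D ends → D and E overlap.
F starts before D ends → D and F overlap.
G starts after D ends.
F starts before E ends → E and F overlap.
G starts after E ends.
G starts before F ends → F and G overlap.

A & C, B & H, D & E, D & F, E & F, F & G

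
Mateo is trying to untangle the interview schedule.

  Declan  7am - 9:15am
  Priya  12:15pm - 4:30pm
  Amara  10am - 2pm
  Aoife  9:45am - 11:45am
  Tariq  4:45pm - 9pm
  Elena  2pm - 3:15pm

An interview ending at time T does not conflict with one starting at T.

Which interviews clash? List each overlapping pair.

Amara & Aoife, Amara & Priya, Elena & Priya

Check each pair: they overlap iff neither finishes before the other starts.
Sorted by start: Declan, Aoife, Amara, Priya, Elena, Tariq.
Aoife starts after Declan ends — done with Declan.
Amara starts before Aoife ends → Aoife and Amara overlap.
Priya starts after Aoife ends — done with Aoife.
Priya starts before Amara ends → Amara and Priya overlap.
Elena starts exactly when Amara ends (back-to-back, no overlap) — done with Amara.
Elena starts before Priya ends → Priya and Elena overlap.
Tariq starts after Priya ends.
Tariq starts after Elena ends.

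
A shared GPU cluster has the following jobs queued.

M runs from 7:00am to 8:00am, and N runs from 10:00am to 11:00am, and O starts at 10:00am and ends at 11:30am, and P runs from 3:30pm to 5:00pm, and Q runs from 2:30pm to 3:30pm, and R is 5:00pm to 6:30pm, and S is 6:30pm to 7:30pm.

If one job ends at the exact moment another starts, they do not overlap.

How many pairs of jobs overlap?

Sorted by start: M, N, O, Q, P, R, S.
N starts after M ends, so M has no further overlaps.
O starts before N ends → N and O overlap.
Q starts after N ends, so N has no further overlaps.
Q starts after O ends, so O has no further overlaps.
P starts exactly when Q ends (back-to-back, no overlap), so Q has no further overlaps.
R starts exactly when P ends (back-to-back, no overlap), so P has no further overlaps.
S starts exactly when R ends (back-to-back, no overlap).
Overlapping pairs: N & O — 1 in total.

1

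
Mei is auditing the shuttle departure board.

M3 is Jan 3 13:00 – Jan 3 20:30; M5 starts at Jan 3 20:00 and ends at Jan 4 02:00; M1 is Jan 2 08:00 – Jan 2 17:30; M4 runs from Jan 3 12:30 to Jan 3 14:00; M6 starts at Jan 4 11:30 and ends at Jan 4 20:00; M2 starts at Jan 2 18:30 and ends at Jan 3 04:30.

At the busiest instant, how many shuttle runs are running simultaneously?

Sweep the timeline, counting +1 at each start and −1 at each end (ends before starts at a tie):
Jan 2 08:00 start M1 → 1
Jan 2 17:30 end M1 → 0
Jan 2 18:30 start M2 → 1
Jan 3 04:30 end M2 → 0
Jan 3 12:30 start M4 → 1
Jan 3 13:00 start M3 → 2
Jan 3 14:00 end M4 → 1
Jan 3 20:00 start M5 → 2
Jan 3 20:30 end M3 → 1
Jan 4 02:00 end M5 → 0
Jan 4 11:30 start M6 → 1
Jan 4 20:00 end M6 → 0
Peak is 2, at Jan 3 13:00 (M3, M4).

2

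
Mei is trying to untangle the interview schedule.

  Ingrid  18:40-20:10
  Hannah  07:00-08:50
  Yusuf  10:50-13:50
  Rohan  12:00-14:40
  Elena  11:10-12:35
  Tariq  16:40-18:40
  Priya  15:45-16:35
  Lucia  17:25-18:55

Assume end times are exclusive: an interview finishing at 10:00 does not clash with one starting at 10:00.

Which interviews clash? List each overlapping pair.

Sorted by start: Hannah, Yusuf, Elena, Rohan, Priya, Tariq, Lucia, Ingrid.
Yusuf starts after Hannah ends, so Hannah has no further overlaps.
Elena starts before Yusuf ends → Yusuf and Elena overlap.
Rohan starts before Yusuf ends → Yusuf and Rohan overlap.
Priya starts after Yusuf ends, so Yusuf has no further overlaps.
Rohan starts before Elena ends → Elena and Rohan overlap.
Priya starts after Elena ends, so Elena has no further overlaps.
Priya starts after Rohan ends, so Rohan has no further overlaps.
Tariq starts after Priya ends, so Priya has no further overlaps.
Lucia starts before Tariq ends → Tariq and Lucia overlap.
Ingrid starts exactly when Tariq ends (back-to-back, no overlap).
Ingrid starts before Lucia ends → Lucia and Ingrid overlap.

Elena & Rohan, Elena & Yusuf, Ingrid & Lucia, Lucia & Tariq, Rohan & Yusuf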